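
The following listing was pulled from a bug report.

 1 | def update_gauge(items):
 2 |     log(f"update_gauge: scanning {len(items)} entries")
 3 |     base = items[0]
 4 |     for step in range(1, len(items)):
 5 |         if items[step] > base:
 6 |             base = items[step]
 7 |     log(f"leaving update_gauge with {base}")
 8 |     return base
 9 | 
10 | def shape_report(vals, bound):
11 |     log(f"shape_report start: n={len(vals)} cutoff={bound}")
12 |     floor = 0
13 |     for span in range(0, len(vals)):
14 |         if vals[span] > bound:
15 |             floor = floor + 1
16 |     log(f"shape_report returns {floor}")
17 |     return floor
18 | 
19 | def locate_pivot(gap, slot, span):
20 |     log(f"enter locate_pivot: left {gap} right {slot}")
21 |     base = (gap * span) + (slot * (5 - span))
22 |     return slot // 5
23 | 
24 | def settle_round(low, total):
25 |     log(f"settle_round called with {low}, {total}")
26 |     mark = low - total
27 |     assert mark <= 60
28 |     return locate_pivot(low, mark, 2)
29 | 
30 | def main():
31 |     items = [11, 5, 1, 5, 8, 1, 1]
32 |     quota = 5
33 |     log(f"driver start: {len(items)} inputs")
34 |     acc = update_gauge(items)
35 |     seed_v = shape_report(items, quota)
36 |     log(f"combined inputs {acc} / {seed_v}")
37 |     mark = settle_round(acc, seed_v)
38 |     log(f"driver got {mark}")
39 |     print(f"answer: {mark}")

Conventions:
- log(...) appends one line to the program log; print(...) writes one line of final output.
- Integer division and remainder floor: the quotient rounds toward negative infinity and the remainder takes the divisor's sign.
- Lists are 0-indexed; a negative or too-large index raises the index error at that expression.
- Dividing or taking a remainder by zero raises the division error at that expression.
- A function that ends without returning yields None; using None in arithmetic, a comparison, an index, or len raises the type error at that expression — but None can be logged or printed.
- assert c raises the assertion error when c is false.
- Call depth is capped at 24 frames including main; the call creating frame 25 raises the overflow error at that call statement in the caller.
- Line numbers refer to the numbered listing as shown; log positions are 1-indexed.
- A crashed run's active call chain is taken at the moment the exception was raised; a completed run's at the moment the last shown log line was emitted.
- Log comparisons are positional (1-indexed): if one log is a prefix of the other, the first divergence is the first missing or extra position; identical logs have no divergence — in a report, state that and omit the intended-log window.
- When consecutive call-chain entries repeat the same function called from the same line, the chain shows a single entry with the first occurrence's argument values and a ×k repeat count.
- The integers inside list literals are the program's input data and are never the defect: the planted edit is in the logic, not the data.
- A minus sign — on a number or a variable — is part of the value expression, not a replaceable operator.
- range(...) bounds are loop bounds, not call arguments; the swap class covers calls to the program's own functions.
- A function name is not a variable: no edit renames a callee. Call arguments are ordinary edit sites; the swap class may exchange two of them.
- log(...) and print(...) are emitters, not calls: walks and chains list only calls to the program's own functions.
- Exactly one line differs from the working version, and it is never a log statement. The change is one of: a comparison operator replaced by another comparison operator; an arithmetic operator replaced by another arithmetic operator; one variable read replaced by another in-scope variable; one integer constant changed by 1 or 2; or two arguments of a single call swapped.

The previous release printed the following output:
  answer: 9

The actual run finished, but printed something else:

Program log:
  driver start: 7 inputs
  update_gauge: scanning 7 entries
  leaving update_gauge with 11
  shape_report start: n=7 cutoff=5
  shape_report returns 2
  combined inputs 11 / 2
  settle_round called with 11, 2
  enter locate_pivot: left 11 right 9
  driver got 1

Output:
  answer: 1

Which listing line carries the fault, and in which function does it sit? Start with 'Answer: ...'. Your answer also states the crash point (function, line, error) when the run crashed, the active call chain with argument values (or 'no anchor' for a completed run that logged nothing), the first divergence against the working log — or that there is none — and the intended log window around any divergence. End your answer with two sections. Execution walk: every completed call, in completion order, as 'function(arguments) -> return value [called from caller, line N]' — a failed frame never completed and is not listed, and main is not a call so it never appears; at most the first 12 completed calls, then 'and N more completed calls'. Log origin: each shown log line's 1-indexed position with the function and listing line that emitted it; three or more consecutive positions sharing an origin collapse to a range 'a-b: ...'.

Answer: the defect is in locate_pivot at line 22.
The tell: Log line 9 is where behavior first shows: 'driver got 1' appears instead of 'driver got 9'.
Call chain: main.
First divergence: position 9 — shown 'driver got 1', intended 'driver got 9'.
Intended log window:
  7: settle_round called with 11, 2
  8: enter locate_pivot: left 11 right 9
  9: driver got 9
Execution walk:
  update_gauge([11, 5, 1, 5, 8, 1, 1]) -> 11  [called from main, line 34]
  shape_report([11, 5, 1, 5, 8, 1, 1], 5) -> 2  [called from main, line 35]
  locate_pivot(11, 9, 2) -> 1  [called from settle_round, line 28]
  settle_round(11, 2) -> 1  [called from main, line 37]
Log origins:
  1: logged in main at line 33
  2: logged in update_gauge at line 2
  3: logged in update_gauge at line 7
  4: logged in shape_report at line 11
  5: logged in shape_report at line 16
  6: logged in main at line 36
  7: logged in settle_round at line 25
  8: logged in locate_pivot at line 20
  9: logged in main at line 38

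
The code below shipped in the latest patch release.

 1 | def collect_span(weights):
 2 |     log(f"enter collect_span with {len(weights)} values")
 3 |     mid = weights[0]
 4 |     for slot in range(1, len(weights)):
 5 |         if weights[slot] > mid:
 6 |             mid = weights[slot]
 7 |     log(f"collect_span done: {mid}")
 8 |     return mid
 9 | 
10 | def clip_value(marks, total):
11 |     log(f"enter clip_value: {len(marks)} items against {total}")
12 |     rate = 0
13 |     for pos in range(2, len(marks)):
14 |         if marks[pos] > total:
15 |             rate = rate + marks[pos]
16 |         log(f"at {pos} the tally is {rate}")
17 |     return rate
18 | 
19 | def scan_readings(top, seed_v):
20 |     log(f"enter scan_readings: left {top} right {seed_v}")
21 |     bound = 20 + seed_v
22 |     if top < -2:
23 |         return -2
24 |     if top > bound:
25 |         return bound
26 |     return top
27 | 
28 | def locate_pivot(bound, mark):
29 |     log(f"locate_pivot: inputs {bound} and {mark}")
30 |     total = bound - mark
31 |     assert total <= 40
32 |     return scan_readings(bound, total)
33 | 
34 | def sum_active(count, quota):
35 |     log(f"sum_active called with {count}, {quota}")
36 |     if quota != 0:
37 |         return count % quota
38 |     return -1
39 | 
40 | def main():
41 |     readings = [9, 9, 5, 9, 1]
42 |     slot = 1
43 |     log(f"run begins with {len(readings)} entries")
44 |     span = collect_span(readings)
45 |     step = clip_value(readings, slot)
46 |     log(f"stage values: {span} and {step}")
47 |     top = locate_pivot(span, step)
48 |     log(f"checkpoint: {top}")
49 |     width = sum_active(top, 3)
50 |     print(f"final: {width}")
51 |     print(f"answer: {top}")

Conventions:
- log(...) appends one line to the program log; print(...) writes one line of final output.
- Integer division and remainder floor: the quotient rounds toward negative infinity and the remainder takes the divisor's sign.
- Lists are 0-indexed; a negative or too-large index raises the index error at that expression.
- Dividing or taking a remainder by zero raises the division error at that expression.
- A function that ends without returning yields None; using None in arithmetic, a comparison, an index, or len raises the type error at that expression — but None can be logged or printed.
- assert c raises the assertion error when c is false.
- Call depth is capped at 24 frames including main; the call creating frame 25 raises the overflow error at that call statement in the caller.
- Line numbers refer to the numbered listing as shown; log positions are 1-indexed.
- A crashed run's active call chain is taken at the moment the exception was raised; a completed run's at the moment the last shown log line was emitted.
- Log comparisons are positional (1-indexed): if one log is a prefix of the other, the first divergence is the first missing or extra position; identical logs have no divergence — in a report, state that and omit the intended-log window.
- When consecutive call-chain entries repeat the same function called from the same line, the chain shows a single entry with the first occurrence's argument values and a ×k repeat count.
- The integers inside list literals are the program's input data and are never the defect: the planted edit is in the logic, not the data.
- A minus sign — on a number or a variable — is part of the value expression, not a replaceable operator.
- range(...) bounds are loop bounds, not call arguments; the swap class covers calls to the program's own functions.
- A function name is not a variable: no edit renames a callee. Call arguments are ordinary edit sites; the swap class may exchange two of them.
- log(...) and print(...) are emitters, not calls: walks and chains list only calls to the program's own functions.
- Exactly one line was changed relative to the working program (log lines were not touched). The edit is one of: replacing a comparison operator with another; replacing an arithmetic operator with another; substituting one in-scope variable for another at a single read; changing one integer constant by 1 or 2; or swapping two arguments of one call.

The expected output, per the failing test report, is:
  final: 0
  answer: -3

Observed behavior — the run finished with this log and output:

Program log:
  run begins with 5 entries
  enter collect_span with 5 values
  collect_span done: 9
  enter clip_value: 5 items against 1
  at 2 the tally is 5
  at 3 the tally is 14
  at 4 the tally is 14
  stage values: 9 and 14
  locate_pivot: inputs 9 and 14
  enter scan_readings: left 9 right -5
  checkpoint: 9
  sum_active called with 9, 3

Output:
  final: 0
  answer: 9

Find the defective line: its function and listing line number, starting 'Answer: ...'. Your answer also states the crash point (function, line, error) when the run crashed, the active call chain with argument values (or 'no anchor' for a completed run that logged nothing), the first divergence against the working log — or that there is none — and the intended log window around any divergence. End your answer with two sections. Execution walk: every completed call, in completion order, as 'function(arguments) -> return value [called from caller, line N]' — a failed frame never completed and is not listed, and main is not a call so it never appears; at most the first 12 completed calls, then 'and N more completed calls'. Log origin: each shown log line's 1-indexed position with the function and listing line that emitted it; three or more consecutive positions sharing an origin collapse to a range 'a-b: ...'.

Answer: the defect is in clip_value at line 13.
Key fact: Log line 5 is where behavior first shows: 'at 2 the tally is 5' appears instead of 'at 0 the tally is 9'.
Call chain: main -> sum_active(9, 3) (called at line 49).
First divergence: position 5 — shown 'at 2 the tally is 5', intended 'at 0 the tally is 9'.
Intended log window:
  3: collect_span done: 9
  4: enter clip_value: 5 items against 1
  5: at 0 the tally is 9
  6: at 1 the tally is 18
Execution walk:
  collect_span([9, 9, 5, 9, 1]) -> 9  [called from main, line 44]
  clip_value([9, 9, 5, 9, 1], 1) -> 14  [called from main, line 45]
  scan_readings(9, -5) -> 9  [called from locate_pivot, line 32]
  locate_pivot(9, 14) -> 9  [called from main, line 47]
  sum_active(9, 3) -> 0  [called from main, line 49]
Log line origins:
  1: from main, line 43
  2: from collect_span, line 2
  3: from collect_span, line 7
  4: from clip_value, line 11
  5-7: from clip_value, line 16
  8: from main, line 46
  9: from locate_pivot, line 29
  10: from scan_readings, line 20
  11: from main, line 48
  12: from sum_active, line 35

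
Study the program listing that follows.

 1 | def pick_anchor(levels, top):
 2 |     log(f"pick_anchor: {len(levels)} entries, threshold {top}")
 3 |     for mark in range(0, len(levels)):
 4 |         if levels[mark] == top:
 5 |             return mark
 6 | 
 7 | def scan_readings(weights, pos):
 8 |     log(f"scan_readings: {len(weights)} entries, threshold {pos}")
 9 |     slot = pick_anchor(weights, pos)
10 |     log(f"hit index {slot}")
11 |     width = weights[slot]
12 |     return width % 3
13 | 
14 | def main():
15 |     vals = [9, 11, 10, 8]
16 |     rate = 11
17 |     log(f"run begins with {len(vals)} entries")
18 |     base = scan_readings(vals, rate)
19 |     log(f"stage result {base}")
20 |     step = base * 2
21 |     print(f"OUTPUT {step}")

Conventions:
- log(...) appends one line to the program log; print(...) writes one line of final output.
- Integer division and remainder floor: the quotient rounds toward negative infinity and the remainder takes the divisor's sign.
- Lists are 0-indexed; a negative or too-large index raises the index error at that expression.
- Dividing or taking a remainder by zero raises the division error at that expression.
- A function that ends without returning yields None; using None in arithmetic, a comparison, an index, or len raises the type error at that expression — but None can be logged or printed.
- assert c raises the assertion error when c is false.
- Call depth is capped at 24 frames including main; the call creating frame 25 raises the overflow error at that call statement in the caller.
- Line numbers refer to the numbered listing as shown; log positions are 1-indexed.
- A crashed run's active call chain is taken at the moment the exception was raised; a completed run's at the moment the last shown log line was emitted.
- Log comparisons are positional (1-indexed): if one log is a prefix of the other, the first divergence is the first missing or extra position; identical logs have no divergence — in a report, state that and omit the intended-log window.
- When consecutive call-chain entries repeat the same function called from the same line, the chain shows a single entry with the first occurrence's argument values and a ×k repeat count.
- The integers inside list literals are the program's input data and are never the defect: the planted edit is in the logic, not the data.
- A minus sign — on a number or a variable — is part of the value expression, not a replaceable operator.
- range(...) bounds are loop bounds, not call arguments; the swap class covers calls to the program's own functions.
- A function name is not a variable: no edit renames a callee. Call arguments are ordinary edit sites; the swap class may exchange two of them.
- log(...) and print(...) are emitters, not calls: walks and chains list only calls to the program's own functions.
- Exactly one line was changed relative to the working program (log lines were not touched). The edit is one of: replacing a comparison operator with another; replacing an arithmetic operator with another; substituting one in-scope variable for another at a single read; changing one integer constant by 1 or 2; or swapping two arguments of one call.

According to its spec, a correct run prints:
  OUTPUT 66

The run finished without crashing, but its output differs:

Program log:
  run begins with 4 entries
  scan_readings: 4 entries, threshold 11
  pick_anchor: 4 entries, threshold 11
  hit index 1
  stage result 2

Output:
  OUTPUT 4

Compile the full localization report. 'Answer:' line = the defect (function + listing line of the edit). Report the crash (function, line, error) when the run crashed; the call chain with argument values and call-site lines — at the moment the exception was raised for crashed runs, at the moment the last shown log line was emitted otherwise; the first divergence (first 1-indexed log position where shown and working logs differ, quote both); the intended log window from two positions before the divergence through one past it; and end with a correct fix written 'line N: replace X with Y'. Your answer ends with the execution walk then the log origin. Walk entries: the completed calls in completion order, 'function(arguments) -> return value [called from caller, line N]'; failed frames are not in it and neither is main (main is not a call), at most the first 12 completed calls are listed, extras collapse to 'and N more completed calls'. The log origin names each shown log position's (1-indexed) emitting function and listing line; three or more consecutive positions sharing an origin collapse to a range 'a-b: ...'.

Answer: the defect is in scan_readings at line 12.
Key observation: Everything matches until log position 5, which reads 'stage result 2' in place of 'stage result 33'.
Call chain: main.
First divergence: position 5; shown 'stage result 2' vs intended 'stage result 33'.
Intended log window:
  3: pick_anchor: 4 entries, threshold 11
  4: hit index 1
  5: stage result 33
Execution walk:
  pick_anchor([9, 11, 10, 8], 11) -> 1  [called from scan_readings, line 9]
  scan_readings([9, 11, 10, 8], 11) -> 2  [called from main, line 18]
Log line origins:
  1: emitted by main (line 17)
  2: emitted by scan_readings (line 8)
  3: emitted by pick_anchor (line 2)
  4: emitted by scan_readings (line 10)
  5: emitted by main (line 19)
A correct fix: line 12: replace `%` with `*`.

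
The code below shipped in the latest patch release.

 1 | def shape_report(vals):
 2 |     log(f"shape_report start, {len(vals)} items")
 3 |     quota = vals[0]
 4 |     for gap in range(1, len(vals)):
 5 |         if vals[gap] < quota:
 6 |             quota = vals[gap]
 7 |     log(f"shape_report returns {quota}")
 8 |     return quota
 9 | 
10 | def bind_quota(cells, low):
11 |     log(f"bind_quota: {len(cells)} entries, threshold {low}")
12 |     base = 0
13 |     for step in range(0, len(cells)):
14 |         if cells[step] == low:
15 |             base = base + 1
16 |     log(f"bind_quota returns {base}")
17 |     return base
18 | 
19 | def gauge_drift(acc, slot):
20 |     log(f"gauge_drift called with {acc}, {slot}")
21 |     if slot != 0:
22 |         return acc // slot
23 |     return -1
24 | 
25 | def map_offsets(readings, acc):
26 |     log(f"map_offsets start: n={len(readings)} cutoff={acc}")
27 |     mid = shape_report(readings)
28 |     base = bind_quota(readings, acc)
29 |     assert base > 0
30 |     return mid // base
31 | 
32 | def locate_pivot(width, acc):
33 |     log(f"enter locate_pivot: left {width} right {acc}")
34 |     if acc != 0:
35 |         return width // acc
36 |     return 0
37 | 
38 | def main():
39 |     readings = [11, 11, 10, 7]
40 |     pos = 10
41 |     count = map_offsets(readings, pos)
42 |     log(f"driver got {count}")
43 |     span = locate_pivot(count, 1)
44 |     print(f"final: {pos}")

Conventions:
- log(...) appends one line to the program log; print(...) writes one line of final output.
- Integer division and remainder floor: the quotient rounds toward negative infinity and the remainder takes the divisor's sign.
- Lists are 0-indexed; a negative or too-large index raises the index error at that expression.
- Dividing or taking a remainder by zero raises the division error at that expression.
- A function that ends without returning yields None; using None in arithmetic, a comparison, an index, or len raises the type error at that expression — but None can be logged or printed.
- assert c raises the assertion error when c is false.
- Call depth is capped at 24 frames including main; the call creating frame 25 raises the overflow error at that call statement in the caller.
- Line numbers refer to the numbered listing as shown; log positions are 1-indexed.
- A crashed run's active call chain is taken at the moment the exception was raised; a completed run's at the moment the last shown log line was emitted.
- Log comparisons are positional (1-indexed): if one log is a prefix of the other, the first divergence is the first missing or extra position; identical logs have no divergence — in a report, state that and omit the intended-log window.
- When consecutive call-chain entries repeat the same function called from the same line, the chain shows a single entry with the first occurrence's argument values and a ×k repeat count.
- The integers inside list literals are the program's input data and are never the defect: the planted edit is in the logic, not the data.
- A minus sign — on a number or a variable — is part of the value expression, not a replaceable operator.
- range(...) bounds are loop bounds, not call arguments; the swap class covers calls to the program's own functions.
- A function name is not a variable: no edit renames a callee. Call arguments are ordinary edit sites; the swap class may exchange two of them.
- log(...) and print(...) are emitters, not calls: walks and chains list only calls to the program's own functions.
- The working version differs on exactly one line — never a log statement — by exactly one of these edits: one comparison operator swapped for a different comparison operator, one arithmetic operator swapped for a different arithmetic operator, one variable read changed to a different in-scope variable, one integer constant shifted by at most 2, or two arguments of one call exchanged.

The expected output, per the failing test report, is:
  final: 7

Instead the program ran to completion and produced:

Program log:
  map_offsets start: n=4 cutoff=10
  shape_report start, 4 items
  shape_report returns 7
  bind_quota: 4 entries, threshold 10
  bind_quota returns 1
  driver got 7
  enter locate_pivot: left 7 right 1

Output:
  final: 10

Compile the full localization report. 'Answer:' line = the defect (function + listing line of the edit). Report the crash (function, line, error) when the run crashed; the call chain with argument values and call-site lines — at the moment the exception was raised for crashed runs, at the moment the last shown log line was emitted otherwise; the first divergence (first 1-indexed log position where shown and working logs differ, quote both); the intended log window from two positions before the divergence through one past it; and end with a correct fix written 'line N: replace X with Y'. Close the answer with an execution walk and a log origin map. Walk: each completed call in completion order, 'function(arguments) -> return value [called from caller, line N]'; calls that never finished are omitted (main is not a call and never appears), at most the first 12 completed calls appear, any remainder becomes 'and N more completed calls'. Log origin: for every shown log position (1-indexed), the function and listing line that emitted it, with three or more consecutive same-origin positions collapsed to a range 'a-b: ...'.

Answer: the defect is in main at line 44.
Key fact: No log line changed; the fault shows up purely in the output.
Call chain: main -> locate_pivot(7, 1) (called at line 43).
First divergence: there is none — every log position agrees.
Execution walk:
  shape_report([11, 11, 10, 7]) -> 7  [called from map_offsets, line 27]
  bind_quota([11, 11, 10, 7], 10) -> 1  [called from map_offsets, line 28]
  map_offsets([11, 11, 10, 7], 10) -> 7  [called from main, line 41]
  locate_pivot(7, 1) -> 7  [called from main, line 43]
Log origins:
  1: logged in map_offsets at line 26
  2: logged in shape_report at line 2
  3: logged in shape_report at line 7
  4: logged in bind_quota at line 11
  5: logged in bind_quota at line 16
  6: logged in main at line 42
  7: logged in locate_pivot at line 33
A correct fix: line 44: replace `pos` with `span`.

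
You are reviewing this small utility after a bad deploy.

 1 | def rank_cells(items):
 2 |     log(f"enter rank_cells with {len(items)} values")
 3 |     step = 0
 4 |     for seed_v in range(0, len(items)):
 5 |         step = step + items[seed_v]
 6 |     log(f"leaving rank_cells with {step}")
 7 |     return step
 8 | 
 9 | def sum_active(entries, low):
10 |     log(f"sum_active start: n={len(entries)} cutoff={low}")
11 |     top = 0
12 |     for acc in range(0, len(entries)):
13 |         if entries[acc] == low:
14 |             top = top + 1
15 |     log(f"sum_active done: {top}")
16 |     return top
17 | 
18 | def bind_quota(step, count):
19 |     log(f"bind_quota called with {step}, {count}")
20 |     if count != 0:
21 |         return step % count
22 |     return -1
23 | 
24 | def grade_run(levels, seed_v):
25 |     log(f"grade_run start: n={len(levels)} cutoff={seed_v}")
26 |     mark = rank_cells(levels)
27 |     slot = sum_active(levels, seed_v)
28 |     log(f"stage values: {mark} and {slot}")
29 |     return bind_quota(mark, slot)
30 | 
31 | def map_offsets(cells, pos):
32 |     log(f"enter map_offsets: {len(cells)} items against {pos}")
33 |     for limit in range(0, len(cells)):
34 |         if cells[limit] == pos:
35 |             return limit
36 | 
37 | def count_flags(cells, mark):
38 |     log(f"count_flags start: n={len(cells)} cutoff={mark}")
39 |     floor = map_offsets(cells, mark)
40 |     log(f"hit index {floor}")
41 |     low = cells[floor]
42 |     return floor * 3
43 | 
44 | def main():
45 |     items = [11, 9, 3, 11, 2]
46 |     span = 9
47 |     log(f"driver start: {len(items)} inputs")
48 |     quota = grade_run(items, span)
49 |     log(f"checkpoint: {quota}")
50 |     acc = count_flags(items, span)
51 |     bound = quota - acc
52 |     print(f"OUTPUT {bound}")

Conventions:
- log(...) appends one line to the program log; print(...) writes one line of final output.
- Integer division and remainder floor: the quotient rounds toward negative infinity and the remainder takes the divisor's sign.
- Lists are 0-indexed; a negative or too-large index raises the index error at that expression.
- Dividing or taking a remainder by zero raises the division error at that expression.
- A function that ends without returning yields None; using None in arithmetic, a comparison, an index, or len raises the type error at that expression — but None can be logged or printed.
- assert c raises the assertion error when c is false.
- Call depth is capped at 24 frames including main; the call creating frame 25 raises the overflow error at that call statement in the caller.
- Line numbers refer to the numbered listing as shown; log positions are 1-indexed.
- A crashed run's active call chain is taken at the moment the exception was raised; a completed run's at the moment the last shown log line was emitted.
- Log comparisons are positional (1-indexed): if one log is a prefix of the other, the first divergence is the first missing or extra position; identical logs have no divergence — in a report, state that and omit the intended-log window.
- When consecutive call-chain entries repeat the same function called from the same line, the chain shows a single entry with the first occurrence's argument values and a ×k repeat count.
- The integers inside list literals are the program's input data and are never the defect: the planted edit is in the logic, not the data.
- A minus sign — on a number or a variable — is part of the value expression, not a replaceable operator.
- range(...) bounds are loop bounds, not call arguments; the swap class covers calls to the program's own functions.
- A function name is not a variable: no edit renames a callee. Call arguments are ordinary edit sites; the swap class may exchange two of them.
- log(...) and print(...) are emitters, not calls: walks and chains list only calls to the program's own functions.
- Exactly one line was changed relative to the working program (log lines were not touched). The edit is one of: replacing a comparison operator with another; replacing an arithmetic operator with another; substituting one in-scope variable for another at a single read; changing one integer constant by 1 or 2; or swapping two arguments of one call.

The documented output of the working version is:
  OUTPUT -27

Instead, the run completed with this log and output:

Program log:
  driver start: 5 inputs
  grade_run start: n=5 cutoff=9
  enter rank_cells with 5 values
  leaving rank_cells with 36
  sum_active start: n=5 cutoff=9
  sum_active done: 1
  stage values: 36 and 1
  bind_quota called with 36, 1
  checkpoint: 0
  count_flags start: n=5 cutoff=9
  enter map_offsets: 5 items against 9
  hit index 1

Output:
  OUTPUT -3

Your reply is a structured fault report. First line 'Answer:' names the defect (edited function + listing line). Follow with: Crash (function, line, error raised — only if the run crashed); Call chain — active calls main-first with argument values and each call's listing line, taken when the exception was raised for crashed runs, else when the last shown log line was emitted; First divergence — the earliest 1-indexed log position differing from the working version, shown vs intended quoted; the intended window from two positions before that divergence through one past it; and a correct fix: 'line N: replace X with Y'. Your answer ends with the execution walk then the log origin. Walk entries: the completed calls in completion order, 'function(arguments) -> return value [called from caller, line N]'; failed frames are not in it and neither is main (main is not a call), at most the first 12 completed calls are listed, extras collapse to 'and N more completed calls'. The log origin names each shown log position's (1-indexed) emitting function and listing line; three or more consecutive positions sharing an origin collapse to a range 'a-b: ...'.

Answer: the defect is in count_flags at line 42.
Key observation: The two runs log identically and part ways only at the printed values.
Call chain: main -> count_flags([11, 9, 3, 11, 2], 9) (called at line 50).
First divergence: none (the log streams are identical).
Execution walk:
  rank_cells([11, 9, 3, 11, 2]) -> 36  [called from grade_run, line 26]
  sum_active([11, 9, 3, 11, 2], 9) -> 1  [called from grade_run, line 27]
  bind_quota(36, 1) -> 0  [called from grade_run, line 29]
  grade_run([11, 9, 3, 11, 2], 9) -> 0  [called from main, line 48]
  map_offsets([11, 9, 3, 11, 2], 9) -> 1  [called from count_flags, line 39]
  count_flags([11, 9, 3, 11, 2], 9) -> 3  [called from main, line 50]
Origin of each log line:
  1: from main, line 47
  2: from grade_run, line 25
  3: from rank_cells, line 2
  4: from rank_cells, line 6
  5: from sum_active, line 10
  6: from sum_active, line 15
  7: from grade_run, line 28
  8: from bind_quota, line 19
  9: from main, line 49
  10: from count_flags, line 38
  11: from map_offsets, line 32
  12: from count_flags, line 40
A correct fix: line 42: replace `floor` with `low`.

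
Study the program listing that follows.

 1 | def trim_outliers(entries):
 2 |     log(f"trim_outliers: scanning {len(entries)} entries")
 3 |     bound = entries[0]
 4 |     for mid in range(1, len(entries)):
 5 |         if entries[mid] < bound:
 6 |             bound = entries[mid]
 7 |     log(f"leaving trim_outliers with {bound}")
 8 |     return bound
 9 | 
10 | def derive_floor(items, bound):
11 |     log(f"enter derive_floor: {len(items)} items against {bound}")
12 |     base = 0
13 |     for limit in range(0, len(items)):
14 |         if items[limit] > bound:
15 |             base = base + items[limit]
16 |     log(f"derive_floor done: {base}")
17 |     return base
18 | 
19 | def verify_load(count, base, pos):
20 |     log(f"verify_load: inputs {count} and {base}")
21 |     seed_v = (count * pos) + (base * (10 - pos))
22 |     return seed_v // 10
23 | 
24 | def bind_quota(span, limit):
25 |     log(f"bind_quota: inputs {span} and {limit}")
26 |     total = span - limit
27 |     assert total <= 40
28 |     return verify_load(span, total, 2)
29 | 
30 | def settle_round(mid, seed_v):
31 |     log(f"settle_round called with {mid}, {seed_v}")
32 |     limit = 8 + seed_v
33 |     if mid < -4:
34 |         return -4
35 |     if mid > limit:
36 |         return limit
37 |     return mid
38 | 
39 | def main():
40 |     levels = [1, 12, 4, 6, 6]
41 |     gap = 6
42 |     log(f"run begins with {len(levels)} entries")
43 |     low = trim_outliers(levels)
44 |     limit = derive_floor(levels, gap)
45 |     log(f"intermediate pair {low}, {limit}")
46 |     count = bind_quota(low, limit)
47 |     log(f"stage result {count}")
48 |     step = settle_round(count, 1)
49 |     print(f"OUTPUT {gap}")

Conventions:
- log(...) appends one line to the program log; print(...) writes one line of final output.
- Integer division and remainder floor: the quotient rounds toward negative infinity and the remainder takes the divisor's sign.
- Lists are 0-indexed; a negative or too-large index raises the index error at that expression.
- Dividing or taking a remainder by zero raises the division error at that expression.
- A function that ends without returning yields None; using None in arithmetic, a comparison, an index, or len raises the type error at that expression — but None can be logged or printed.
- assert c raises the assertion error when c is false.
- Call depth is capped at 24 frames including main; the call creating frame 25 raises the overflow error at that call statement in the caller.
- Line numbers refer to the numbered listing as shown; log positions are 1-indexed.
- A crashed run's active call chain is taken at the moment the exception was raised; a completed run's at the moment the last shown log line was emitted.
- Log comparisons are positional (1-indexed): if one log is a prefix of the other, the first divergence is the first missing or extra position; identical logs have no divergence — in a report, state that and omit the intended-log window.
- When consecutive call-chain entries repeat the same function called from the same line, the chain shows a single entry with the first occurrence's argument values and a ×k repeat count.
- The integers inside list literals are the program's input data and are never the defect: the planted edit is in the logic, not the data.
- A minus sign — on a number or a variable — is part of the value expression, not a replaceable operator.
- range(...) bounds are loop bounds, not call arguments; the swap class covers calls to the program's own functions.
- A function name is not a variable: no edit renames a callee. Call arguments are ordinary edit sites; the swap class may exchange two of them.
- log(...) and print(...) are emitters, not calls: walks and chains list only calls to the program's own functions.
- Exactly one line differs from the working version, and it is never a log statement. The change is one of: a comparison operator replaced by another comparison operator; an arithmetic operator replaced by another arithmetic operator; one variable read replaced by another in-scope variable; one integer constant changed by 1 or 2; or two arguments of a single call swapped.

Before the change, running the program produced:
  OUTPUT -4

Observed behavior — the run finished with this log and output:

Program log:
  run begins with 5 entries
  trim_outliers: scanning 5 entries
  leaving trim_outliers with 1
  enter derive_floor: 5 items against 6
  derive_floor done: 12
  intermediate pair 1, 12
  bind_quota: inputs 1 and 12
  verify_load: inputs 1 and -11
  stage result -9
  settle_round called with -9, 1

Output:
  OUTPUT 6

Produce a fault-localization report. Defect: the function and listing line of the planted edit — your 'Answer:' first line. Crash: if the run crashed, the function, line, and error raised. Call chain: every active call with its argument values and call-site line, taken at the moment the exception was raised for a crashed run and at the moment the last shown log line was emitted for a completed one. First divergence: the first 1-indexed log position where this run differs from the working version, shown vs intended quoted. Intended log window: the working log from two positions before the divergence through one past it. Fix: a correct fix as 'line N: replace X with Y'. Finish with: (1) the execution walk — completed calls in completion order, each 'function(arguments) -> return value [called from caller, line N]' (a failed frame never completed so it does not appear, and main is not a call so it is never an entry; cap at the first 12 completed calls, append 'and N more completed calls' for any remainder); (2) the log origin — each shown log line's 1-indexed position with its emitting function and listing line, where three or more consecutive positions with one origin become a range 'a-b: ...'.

Answer: the defect is in main at line 49.
Key fact: Every logged value matches the working version; the printed result is what differs.
Call chain: main -> settle_round(-9, 1) (called at line 48).
First divergence: none; the two logs match at every position.
Execution walk:
  trim_outliers([1, 12, 4, 6, 6]) -> 1  [called from main, line 43]
  derive_floor([1, 12, 4, 6, 6], 6) -> 12  [called from main, line 44]
  verify_load(1, -11, 2) -> -9  [called from bind_quota, line 28]
  bind_quota(1, 12) -> -9  [called from main, line 46]
  settle_round(-9, 1) -> -4  [called from main, line 48]
Log line origins:
  1: logged in main at line 42
  2: logged in trim_outliers at line 2
  3: logged in trim_outliers at line 7
  4: logged in derive_floor at line 11
  5: logged in derive_floor at line 16
  6: logged in main at line 45
  7: logged in bind_quota at line 25
  8: logged in verify_load at line 20
  9: logged in main at line 47
  10: logged in settle_round at line 31
A correct fix: line 49: replace `gap` with `step`.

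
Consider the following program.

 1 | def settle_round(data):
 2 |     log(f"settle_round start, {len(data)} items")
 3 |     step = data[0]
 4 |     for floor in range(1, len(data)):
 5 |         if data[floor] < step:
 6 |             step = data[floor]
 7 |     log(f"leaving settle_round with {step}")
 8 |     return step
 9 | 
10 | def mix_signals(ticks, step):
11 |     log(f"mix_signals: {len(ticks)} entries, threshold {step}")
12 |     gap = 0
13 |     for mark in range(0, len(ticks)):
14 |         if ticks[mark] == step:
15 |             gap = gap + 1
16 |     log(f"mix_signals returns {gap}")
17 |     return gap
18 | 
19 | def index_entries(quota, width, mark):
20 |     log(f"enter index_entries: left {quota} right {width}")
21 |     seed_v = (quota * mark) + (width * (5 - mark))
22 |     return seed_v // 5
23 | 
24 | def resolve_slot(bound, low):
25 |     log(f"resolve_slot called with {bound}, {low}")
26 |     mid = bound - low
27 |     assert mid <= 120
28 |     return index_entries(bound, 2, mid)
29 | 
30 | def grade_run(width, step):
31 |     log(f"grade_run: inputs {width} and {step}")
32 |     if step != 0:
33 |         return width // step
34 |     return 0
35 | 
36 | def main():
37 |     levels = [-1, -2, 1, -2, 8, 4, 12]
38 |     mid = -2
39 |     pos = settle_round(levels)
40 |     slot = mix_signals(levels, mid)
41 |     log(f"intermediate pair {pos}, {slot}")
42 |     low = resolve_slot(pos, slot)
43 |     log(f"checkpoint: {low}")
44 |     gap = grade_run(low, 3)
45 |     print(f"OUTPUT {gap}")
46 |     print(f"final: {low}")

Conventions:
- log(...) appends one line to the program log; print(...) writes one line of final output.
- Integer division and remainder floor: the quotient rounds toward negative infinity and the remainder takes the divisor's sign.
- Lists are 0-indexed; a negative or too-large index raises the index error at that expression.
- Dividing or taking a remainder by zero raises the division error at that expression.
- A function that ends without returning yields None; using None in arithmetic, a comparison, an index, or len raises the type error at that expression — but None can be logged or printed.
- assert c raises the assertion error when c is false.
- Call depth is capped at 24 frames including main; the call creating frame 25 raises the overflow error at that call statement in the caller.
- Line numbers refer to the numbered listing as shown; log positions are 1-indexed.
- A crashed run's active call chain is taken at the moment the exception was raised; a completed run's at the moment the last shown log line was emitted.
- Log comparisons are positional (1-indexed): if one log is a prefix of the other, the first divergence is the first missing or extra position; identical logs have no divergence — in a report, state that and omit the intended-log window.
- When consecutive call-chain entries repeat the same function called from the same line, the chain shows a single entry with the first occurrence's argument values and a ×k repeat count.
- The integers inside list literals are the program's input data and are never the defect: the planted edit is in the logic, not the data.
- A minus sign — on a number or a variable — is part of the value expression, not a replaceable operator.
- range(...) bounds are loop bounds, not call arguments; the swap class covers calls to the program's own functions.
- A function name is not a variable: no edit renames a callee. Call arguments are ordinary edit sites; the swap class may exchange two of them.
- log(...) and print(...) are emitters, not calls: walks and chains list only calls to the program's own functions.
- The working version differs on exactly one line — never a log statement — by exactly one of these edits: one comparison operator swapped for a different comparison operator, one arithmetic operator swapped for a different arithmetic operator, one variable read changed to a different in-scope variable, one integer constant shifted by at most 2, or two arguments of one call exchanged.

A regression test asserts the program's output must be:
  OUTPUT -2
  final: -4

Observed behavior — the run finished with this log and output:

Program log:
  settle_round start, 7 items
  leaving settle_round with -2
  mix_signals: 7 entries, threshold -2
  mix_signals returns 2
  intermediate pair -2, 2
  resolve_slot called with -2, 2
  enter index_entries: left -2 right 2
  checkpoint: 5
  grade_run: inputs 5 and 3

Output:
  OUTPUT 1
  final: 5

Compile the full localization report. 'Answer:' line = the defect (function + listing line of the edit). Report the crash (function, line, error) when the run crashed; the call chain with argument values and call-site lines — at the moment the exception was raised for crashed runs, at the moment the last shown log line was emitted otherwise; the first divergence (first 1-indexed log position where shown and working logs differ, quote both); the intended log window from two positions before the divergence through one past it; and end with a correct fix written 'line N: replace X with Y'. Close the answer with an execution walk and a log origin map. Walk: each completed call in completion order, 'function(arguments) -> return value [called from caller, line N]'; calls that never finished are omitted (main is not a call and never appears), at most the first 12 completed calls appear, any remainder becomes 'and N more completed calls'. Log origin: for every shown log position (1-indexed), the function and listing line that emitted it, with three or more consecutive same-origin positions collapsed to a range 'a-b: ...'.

Answer: the defect is in resolve_slot at line 28.
Core observation: The log first diverges at position 7: the faulty run prints 'enter index_entries: left -2 right 2' where the working version prints 'enter index_entries: left -2 right -4'.
Call chain: main -> grade_run(5, 3) (called at line 44).
First divergence: at position 7 the run shows 'enter index_entries: left -2 right 2' where the working version logs 'enter index_entries: left -2 right -4'.
Intended log window:
  5: intermediate pair -2, 2
  6: resolve_slot called with -2, 2
  7: enter index_entries: left -2 right -4
  8: checkpoint: -4
Execution walk:
  settle_round([-1, -2, 1, -2, 8, 4, 12]) -> -2  [called from main, line 39]
  mix_signals([-1, -2, 1, -2, 8, 4, 12], -2) -> 2  [called from main, line 40]
  index_entries(-2, 2, -4) -> 5  [called from resolve_slot, line 28]
  resolve_slot(-2, 2) -> 5  [called from main, line 42]
  grade_run(5, 3) -> 1  [called from main, line 44]
Origin of each log line:
  1: from settle_round, line 2
  2: from settle_round, line 7
  3: from mix_signals, line 11
  4: from mix_signals, line 16
  5: from main, line 41
  6: from resolve_slot, line 25
  7: from index_entries, line 20
  8: from main, line 43
  9: from grade_run, line 31
A correct fix: line 28: replace `index_entries(bound, 2, mid)` with `index_entries(bound, mid, 2)`.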